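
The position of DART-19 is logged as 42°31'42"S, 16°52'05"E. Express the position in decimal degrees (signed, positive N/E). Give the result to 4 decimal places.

-42.5283°, +16.8681°

lat: 42.5283° S → -42.5283°
lon: 16.8681° E → +16.8681°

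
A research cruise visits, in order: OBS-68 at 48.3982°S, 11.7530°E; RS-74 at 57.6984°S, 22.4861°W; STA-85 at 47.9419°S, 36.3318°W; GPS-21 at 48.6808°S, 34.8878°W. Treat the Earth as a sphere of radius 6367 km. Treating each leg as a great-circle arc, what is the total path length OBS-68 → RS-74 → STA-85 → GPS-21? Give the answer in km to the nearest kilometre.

OBS-68→RS-74: c = 0.388793 rad, d = 2475.44 km
RS-74→STA-85: c = 0.223464 rad, d = 1422.80 km
STA-85→GPS-21: c = 0.021148 rad, d = 134.65 km
Total = 2475.44 + 1422.80 + 134.65 = 4032.89 km

4033 km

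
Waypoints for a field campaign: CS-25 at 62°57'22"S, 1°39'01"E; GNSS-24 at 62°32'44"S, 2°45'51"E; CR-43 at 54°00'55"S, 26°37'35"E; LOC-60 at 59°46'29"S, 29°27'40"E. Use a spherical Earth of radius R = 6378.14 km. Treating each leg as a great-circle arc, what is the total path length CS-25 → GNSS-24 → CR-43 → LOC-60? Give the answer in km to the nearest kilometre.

CS-25: φ = -62.95611°, λ = +1.65028°
GNSS-24: φ = -62.54556°, λ = +2.76417°
CR-43: φ = -54.01528°, λ = +26.62639°
LOC-60: φ = -59.77472°, λ = +29.46111°
CS-25→GNSS-24: c = 0.011427 rad, d = 72.88 km
GNSS-24→CR-43: c = 0.262355 rad, d = 1673.34 km
CR-43→LOC-60: c = 0.104066 rad, d = 663.75 km
Total = 72.88 + 1673.34 + 663.75 = 2409.97 km

2410 km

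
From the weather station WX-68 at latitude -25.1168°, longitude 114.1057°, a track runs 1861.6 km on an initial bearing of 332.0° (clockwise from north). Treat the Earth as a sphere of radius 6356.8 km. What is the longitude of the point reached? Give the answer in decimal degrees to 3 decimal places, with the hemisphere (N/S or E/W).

106.193°E

δ = d/R = 1861.6/6356.8 = 0.292852 rad
φ₂ = arcsin(sin φ₁ cos δ + cos φ₁ sin δ cos θ)
   = arcsin(-0.42446·0.95742 + 0.90544·0.28868·0.88295) = -10.11370°
λ₂ = λ₁ + atan2(sin θ sin δ cos φ₁, cos δ − sin φ₁ sin φ₂) = 106.19277°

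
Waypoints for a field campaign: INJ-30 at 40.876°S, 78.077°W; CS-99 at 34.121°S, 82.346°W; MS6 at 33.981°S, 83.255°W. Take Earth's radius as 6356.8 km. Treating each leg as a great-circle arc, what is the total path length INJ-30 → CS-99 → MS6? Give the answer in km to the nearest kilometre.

INJ-30→CS-99: c = 0.131841 rad, d = 838.09 km
CS-99→MS6: c = 0.013370 rad, d = 84.99 km
Total = 838.09 + 84.99 = 923.08 km

923 km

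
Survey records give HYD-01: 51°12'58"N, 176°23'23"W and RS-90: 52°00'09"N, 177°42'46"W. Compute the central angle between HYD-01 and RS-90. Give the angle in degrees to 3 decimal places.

HYD-01: φ = +51.21611°, λ = -176.38972°
RS-90: φ = +52.00250°, λ = -177.71278°
Δφ = 0.7864°,  Δλ = -1.3231°
a = sin²(Δφ/2) + cos φ₁ cos φ₂ sin²(Δλ/2) = 0.000098
c = 2·arcsin(√a) = 0.019849 rad = 1.1373°

1.137°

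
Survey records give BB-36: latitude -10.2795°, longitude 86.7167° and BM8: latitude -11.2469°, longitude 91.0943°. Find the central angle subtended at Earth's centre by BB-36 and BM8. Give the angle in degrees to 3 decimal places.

4.408°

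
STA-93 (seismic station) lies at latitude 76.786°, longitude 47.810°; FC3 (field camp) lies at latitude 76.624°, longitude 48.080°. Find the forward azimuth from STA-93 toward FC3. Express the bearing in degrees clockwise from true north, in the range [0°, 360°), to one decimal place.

158.9°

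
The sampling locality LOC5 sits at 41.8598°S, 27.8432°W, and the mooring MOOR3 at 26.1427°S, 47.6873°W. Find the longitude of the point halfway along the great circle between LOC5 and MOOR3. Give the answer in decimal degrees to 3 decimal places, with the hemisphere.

Bx = cos φ₂ cos Δλ = 0.844394,  By = cos φ₂ sin Δλ = -0.304735
φₘ = atan2(sin φ₁ + sin φ₂, √((cos φ₁ + Bx)² + By²)) = -34.39912°
λₘ = λ₁ + atan2(By, cos φ₁ + Bx) = -38.69829°

38.698°W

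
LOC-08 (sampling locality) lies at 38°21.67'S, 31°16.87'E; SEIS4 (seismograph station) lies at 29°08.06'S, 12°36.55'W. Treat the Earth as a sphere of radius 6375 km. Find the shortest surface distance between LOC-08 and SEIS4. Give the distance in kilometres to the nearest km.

4147 km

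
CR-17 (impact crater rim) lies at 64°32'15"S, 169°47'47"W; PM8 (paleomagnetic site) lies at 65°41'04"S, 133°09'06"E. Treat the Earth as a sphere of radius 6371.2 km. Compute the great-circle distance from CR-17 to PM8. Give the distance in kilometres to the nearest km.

2581 km

CR-17: φ = -64.53750°, λ = -169.79639°
PM8: φ = -65.68444°, λ = +133.15167°
Δφ = -1.1469°,  Δλ = -57.0519°
a = sin²(Δφ/2) + cos φ₁ cos φ₂ sin²(Δλ/2) = 0.040473
c = 2·arcsin(√a) = 0.405121 rad = 23.2117°
d = R·c = 6371.2 × 0.405121 = 2581.1 km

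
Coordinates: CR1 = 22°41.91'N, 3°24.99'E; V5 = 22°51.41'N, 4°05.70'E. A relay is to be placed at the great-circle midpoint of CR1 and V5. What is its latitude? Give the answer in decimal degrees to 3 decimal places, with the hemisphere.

CR1: φ = +22.69850°, λ = +3.41650°
V5: φ = +22.85683°, λ = +4.09500°
Bx = cos φ₂ cos Δλ = 0.921414,  By = cos φ₂ sin Δλ = 0.010912
φₘ = atan2(sin φ₁ + sin φ₂, √((cos φ₁ + Bx)² + By²)) = 22.77803°
λₘ = λ₁ + atan2(By, cos φ₁ + Bx) = 3.75555°

22.778°N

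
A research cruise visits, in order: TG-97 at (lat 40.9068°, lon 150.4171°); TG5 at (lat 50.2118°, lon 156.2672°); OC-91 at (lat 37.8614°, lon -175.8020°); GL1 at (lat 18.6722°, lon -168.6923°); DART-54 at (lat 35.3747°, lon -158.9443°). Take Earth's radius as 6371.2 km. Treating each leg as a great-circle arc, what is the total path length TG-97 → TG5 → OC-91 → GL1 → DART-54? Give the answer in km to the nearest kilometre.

TG-97→TG5: c = 0.177304 rad, d = 1129.64 km
TG5→OC-91: c = 0.407778 rad, d = 2598.03 km
OC-91→GL1: c = 0.351993 rad, d = 2242.62 km
GL1→DART-54: c = 0.328098 rad, d = 2090.38 km
Total = 1129.64 + 2598.03 + 2242.62 + 2090.38 = 8060.67 km

8061 km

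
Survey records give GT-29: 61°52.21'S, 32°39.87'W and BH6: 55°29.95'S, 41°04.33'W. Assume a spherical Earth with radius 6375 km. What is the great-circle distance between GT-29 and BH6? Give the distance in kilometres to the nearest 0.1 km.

858.1 km

GT-29: φ = -61.87017°, λ = -32.66450°
BH6: φ = -55.49917°, λ = -41.07217°
Δφ = 6.3710°,  Δλ = -8.4077°
a = sin²(Δφ/2) + cos φ₁ cos φ₂ sin²(Δλ/2) = 0.004523
c = 2·arcsin(√a) = 0.134607 rad = 7.7124°
d = R·c = 6375 × 0.134607 = 858.1 km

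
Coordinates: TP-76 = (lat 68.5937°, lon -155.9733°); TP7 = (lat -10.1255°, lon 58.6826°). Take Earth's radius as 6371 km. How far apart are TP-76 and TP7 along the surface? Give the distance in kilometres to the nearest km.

13047 km

Δφ = -78.7192°,  Δλ = -145.3441°
a = sin²(Δφ/2) + cos φ₁ cos φ₂ sin²(Δλ/2) = 0.729613
c = 2·arcsin(√a) = 2.047920 rad = 117.3372°
d = R·c = 6371 × 2.047920 = 13047.3 km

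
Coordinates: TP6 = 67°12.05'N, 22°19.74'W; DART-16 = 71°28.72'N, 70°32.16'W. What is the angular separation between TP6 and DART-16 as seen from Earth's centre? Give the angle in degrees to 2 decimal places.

17.03°

TP6: φ = +67.20083°, λ = -22.32900°
DART-16: φ = +71.47867°, λ = -70.53600°
Δφ = 4.2778°,  Δλ = -48.2070°
a = sin²(Δφ/2) + cos φ₁ cos φ₂ sin²(Δλ/2) = 0.021922
c = 2·arcsin(√a) = 0.297217 rad = 17.0293°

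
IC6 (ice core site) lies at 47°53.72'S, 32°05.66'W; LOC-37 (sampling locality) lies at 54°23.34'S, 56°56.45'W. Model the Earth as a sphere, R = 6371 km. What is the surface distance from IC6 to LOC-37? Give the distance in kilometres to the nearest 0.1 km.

1865.3 km

IC6: φ = -47.89533°, λ = -32.09433°
LOC-37: φ = -54.38900°, λ = -56.94083°
Δφ = -6.4937°,  Δλ = -24.8465°
a = sin²(Δφ/2) + cos φ₁ cos φ₂ sin²(Δλ/2) = 0.021277
c = 2·arcsin(√a) = 0.292775 rad = 16.7748°
d = R·c = 6371 × 0.292775 = 1865.3 km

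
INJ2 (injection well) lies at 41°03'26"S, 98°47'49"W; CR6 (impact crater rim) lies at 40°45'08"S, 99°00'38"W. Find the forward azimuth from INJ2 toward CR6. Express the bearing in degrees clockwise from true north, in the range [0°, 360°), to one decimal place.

INJ2: φ = -41.05722°, λ = -98.79694°
CR6: φ = -40.75222°, λ = -99.01056°
Δλ = -0.2136°
y = sin Δλ · cos φ₂ = -0.002824
x = cos φ₁ sin φ₂ − sin φ₁ cos φ₂ cos Δλ = 0.005320
θ = atan2(y, x) = -27.9638° → 332.0362° (mod 360°)

332.0°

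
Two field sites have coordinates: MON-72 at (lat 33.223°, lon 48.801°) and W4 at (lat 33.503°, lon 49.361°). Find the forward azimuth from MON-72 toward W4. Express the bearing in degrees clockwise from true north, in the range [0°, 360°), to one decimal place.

58.9°

Δλ = 0.5600°
y = sin Δλ · cos φ₂ = 0.008150
x = cos φ₁ sin φ₂ − sin φ₁ cos φ₂ cos Δλ = 0.004909
θ = atan2(y, x) = 58.9391° → 58.9391° (mod 360°)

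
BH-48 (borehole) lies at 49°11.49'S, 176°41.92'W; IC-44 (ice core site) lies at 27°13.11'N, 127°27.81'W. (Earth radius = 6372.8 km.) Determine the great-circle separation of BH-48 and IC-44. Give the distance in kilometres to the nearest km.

BH-48: φ = -49.19150°, λ = -176.69867°
IC-44: φ = +27.21850°, λ = -127.46350°
Δφ = 76.4100°,  Δλ = 49.2352°
a = sin²(Δφ/2) + cos φ₁ cos φ₂ sin²(Δλ/2) = 0.483359
c = 2·arcsin(√a) = 1.537508 rad = 88.0927°
d = R·c = 6372.8 × 1.537508 = 9798.2 km

9798 km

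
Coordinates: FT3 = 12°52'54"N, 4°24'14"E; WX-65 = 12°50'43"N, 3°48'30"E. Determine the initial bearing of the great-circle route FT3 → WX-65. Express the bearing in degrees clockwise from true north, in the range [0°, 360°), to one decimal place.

FT3: φ = +12.88167°, λ = +4.40389°
WX-65: φ = +12.84528°, λ = +3.80833°
Δλ = -0.5956°
y = sin Δλ · cos φ₂ = -0.010134
x = cos φ₁ sin φ₂ − sin φ₁ cos φ₂ cos Δλ = -0.000623
θ = atan2(y, x) = -93.5199° → 266.4801° (mod 360°)

266.5°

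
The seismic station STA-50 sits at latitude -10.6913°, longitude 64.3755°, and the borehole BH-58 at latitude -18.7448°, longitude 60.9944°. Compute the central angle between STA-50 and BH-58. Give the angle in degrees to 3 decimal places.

8.691°

Δφ = -8.0535°,  Δλ = -3.3811°
a = sin²(Δφ/2) + cos φ₁ cos φ₂ sin²(Δλ/2) = 0.005741
c = 2·arcsin(√a) = 0.151684 rad = 8.6909°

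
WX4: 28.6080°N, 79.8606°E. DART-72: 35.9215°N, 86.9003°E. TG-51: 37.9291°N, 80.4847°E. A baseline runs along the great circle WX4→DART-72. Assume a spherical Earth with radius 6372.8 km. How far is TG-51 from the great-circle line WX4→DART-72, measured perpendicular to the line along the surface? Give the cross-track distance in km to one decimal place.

δ₁₃ = central angle WX4→TG-51 = 0.162937 rad  (haversine)
θ₁₃ = bearing WX4→TG-51 = 3.036°,  θ₁₂ = bearing WX4→DART-72 = 37.313°
dₓₜ = R·arcsin(sin δ₁₃ · sin(θ₁₃ − θ₁₂)) = 6372.8·arcsin(0.16222·sin(-34.277°)) = -583.033 km
|dₓₜ| = 583.033 km

583.0 km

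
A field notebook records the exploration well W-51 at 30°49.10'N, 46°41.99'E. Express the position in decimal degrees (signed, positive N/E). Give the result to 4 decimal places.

+30.8183°, +46.6998°

lat: 30.8183° N → +30.8183°
lon: 46.6998° E → +46.6998°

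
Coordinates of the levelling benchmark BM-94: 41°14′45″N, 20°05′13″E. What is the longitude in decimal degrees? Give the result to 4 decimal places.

20° + 5′/60 + 13″/3600 = 20 + 0.08333 + 0.00361 = 20.0869°

20.0869°E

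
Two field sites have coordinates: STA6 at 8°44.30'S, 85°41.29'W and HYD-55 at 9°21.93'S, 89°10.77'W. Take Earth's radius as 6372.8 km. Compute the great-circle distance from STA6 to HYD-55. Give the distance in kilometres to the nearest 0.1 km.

389.8 km

STA6: φ = -8.73833°, λ = -85.68817°
HYD-55: φ = -9.36550°, λ = -89.17950°
Δφ = -0.6272°,  Δλ = -3.4913°
a = sin²(Δφ/2) + cos φ₁ cos φ₂ sin²(Δλ/2) = 0.000935
c = 2·arcsin(√a) = 0.061163 rad = 3.5044°
d = R·c = 6372.8 × 0.061163 = 389.8 km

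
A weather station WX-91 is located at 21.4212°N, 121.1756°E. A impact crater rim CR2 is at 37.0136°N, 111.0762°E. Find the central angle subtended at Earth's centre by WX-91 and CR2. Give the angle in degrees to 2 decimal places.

Δφ = 15.5924°,  Δλ = -10.0994°
a = sin²(Δφ/2) + cos φ₁ cos φ₂ sin²(Δλ/2) = 0.024160
c = 2·arcsin(√a) = 0.312134 rad = 17.8840°

17.88°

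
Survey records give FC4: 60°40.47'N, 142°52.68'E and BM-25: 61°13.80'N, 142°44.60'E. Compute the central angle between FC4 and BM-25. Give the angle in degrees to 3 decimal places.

FC4: φ = +60.67450°, λ = +142.87800°
BM-25: φ = +61.23000°, λ = +142.74333°
Δφ = 0.5555°,  Δλ = -0.1347°
a = sin²(Δφ/2) + cos φ₁ cos φ₂ sin²(Δλ/2) = 0.000024
c = 2·arcsin(√a) = 0.009762 rad = 0.5593°

0.559°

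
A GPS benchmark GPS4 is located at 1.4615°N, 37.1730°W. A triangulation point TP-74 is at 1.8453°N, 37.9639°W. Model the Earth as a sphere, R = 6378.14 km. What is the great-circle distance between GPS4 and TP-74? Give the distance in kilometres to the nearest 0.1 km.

97.8 km

Δφ = 0.3838°,  Δλ = -0.7909°
a = sin²(Δφ/2) + cos φ₁ cos φ₂ sin²(Δλ/2) = 0.000059
c = 2·arcsin(√a) = 0.015338 rad = 0.8788°
d = R·c = 6378.14 × 0.015338 = 97.8 km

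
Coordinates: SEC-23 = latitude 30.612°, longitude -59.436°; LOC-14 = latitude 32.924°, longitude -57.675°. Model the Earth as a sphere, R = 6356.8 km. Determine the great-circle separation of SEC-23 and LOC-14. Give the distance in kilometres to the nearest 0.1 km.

305.6 km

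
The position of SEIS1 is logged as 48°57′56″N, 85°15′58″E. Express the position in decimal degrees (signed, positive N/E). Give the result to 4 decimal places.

+48.9656°, +85.2661°

lat: 48.9656° N → +48.9656°
lon: 85.2661° E → +85.2661°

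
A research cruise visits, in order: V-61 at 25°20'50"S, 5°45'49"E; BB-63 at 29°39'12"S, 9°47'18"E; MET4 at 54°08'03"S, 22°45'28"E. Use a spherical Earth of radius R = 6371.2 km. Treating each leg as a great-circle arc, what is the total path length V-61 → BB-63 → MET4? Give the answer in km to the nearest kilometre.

3537 km

V-61: φ = -25.34722°, λ = +5.76361°
BB-63: φ = -29.65333°, λ = +9.78833°
MET4: φ = -54.13417°, λ = +22.75778°
V-61→BB-63: c = 0.097606 rad, d = 621.87 km
BB-63→MET4: c = 0.457609 rad, d = 2915.52 km
Total = 621.87 + 2915.52 = 3537.39 km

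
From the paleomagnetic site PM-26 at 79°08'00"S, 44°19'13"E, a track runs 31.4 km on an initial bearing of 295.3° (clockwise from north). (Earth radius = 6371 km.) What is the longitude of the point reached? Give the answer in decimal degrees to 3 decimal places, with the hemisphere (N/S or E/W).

42.981°E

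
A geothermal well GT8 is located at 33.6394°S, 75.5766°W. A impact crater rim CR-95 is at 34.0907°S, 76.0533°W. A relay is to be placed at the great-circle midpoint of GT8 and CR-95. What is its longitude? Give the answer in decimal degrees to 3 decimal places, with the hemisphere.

Bx = cos φ₂ cos Δλ = 0.828123,  By = cos φ₂ sin Δλ = -0.006890
φₘ = atan2(sin φ₁ + sin φ₂, √((cos φ₁ + Bx)² + By²)) = -33.86528°
λₘ = λ₁ + atan2(By, cos φ₁ + Bx) = -75.81432°

75.814°W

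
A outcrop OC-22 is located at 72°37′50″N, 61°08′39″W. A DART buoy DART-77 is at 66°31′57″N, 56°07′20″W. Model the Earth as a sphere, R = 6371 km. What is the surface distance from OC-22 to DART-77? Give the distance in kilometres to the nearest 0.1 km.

OC-22: φ = +72.63056°, λ = -61.14417°
DART-77: φ = +66.53250°, λ = -56.12222°
Δφ = -6.0981°,  Δλ = 5.0219°
a = sin²(Δφ/2) + cos φ₁ cos φ₂ sin²(Δλ/2) = 0.003057
c = 2·arcsin(√a) = 0.110644 rad = 6.3394°
d = R·c = 6371 × 0.110644 = 704.9 km

704.9 km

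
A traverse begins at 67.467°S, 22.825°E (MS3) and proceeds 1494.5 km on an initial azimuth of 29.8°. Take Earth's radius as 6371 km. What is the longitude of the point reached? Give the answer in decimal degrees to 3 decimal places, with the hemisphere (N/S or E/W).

34.500°E

δ = d/R = 1494.5/6371 = 0.234579 rad
φ₂ = arcsin(sin φ₁ cos δ + cos φ₁ sin δ cos θ)
   = arcsin(-0.92366·0.97261 + 0.38322·0.23243·0.86777) = -55.19191°
λ₂ = λ₁ + atan2(sin θ sin δ cos φ₁, cos δ − sin φ₁ sin φ₂) = 34.50001°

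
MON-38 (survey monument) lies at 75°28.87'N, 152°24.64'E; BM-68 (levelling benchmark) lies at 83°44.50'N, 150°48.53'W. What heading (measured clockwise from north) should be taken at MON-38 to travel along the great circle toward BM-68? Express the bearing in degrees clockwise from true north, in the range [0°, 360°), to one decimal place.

MON-38: φ = +75.48117°, λ = +152.41067°
BM-68: φ = +83.74167°, λ = -150.80883°
Δλ = 56.7805°
y = sin Δλ · cos φ₂ = 0.091197
x = cos φ₁ sin φ₂ − sin φ₁ cos φ₂ cos Δλ = 0.191390
θ = atan2(y, x) = 25.4777° → 25.4777° (mod 360°)

25.5°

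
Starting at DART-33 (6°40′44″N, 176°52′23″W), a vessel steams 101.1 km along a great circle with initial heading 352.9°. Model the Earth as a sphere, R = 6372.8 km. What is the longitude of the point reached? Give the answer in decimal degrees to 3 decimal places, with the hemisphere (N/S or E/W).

176.986°W

DART-33: φ = +6.67889°, λ = -176.87306°
δ = d/R = 101.1/6372.8 = 0.015864 rad
φ₂ = arcsin(sin φ₁ cos δ + cos φ₁ sin δ cos θ)
   = arcsin(0.11630·0.99987 + 0.99321·0.01586·0.99233) = 7.58086°
λ₂ = λ₁ + atan2(sin θ sin δ cos φ₁, cos δ − sin φ₁ sin φ₂) = -176.98639°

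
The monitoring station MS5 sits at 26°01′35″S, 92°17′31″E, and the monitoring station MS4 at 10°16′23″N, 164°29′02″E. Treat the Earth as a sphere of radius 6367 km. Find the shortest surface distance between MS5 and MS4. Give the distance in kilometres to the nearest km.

8770 km

MS5: φ = -26.02639°, λ = +92.29194°
MS4: φ = +10.27306°, λ = +164.48389°
Δφ = 36.2994°,  Δλ = 72.1919°
a = sin²(Δφ/2) + cos φ₁ cos φ₂ sin²(Δλ/2) = 0.403921
c = 2·arcsin(√a) = 1.377436 rad = 78.9213°
d = R·c = 6367 × 1.377436 = 8770.1 km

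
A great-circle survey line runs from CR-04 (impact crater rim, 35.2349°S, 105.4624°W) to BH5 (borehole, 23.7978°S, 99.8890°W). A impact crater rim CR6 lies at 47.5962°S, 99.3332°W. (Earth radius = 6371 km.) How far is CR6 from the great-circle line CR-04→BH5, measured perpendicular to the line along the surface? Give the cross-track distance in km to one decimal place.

δ₁₃ = central angle CR-04→CR6 = 0.229991 rad  (haversine)
θ₁₃ = bearing CR-04→CR6 = 161.589°,  θ₁₂ = bearing CR-04→BH5 = 24.411°
dₓₜ = R·arcsin(sin δ₁₃ · sin(θ₁₃ − θ₁₂)) = 6371·arcsin(0.22797·sin(137.177°)) = 991.225 km
|dₓₜ| = 991.225 km

991.2 km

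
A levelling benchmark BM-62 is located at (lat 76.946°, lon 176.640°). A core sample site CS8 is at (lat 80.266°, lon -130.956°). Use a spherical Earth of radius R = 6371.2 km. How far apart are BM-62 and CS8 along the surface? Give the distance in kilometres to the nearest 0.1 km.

1161.4 km

Δφ = 3.3200°,  Δλ = 52.4040°
a = sin²(Δφ/2) + cos φ₁ cos φ₂ sin²(Δλ/2) = 0.008284
c = 2·arcsin(√a) = 0.182288 rad = 10.4443°
d = R·c = 6371.2 × 0.182288 = 1161.4 km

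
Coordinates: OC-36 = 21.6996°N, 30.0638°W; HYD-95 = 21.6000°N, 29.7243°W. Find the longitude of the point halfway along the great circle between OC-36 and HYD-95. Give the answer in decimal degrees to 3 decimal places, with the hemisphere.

Bx = cos φ₂ cos Δλ = 0.929760,  By = cos φ₂ sin Δλ = 0.005509
φₘ = atan2(sin φ₁ + sin φ₂, √((cos φ₁ + Bx)² + By²)) = 21.64989°
λₘ = λ₁ + atan2(By, cos φ₁ + Bx) = -29.89399°

29.894°W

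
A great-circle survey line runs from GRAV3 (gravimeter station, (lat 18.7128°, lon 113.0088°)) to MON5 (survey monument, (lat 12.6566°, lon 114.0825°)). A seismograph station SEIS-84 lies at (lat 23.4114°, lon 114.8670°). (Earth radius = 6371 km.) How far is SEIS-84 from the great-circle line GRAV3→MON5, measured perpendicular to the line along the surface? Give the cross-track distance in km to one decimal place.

276.2 km

δ₁₃ = central angle GRAV3→SEIS-84 = 0.087408 rad  (haversine)
θ₁₃ = bearing GRAV3→SEIS-84 = 19.930°,  θ₁₂ = bearing GRAV3→MON5 = 170.164°
dₓₜ = R·arcsin(sin δ₁₃ · sin(θ₁₃ − θ₁₂)) = 6371·arcsin(0.08730·sin(-150.234°)) = -276.202 km
|dₓₜ| = 276.202 km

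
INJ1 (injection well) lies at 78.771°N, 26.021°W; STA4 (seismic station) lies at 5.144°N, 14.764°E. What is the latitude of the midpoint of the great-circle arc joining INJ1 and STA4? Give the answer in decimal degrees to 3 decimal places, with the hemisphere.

42.938°N

Bx = cos φ₂ cos Δλ = 0.754117,  By = cos φ₂ sin Δλ = 0.650592
φₘ = atan2(sin φ₁ + sin φ₂, √((cos φ₁ + Bx)² + By²)) = 42.93828°
λₘ = λ₁ + atan2(By, cos φ₁ + Bx) = 8.41607°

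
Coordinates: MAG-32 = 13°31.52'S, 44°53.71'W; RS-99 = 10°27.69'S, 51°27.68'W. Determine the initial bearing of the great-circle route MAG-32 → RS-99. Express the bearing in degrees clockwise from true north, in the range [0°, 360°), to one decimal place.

MAG-32: φ = -13.52533°, λ = -44.89517°
RS-99: φ = -10.46150°, λ = -51.46133°
Δλ = -6.5662°
y = sin Δλ · cos φ₂ = -0.112450
x = cos φ₁ sin φ₂ − sin φ₁ cos φ₂ cos Δλ = 0.051940
θ = atan2(y, x) = -65.2081° → 294.7919° (mod 360°)

294.8°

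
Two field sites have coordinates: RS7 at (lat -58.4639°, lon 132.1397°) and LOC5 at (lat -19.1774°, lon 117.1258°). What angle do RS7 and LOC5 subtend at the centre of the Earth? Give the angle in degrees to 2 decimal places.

40.79°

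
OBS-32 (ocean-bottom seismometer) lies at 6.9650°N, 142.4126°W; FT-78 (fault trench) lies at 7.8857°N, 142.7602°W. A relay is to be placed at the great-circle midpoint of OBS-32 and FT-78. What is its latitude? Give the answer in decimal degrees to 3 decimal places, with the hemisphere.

7.425°N

Bx = cos φ₂ cos Δλ = 0.990526,  By = cos φ₂ sin Δλ = -0.006009
φₘ = atan2(sin φ₁ + sin φ₂, √((cos φ₁ + Bx)² + By²)) = 7.42538°
λₘ = λ₁ + atan2(By, cos φ₁ + Bx) = -142.58622°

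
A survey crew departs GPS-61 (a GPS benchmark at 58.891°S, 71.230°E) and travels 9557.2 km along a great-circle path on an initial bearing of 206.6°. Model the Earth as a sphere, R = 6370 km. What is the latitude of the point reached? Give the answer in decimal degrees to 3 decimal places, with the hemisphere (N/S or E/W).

δ = d/R = 9557.2/6370 = 1.500345 rad
φ₂ = arcsin(sin φ₁ cos δ + cos φ₁ sin δ cos θ)
   = arcsin(-0.85619·0.07039 + 0.51667·0.99752·-0.89415) = -31.40633°
λ₂ = λ₁ + atan2(sin θ sin δ cos φ₁, cos δ − sin φ₁ sin φ₂) = -77.21492°

31.406°S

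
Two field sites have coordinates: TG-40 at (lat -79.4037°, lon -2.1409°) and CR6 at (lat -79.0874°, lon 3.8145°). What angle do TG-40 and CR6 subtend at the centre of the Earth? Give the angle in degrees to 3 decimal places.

1.155°

Δφ = 0.3163°,  Δλ = 5.9554°
a = sin²(Δφ/2) + cos φ₁ cos φ₂ sin²(Δλ/2) = 0.000102
c = 2·arcsin(√a) = 0.020156 rad = 1.1548°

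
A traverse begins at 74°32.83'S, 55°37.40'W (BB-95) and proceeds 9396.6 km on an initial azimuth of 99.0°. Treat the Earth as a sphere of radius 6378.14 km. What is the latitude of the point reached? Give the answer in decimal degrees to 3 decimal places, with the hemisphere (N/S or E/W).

7.779°S

BB-95: φ = -74.54717°, λ = -55.62333°
δ = d/R = 9396.6/6378.14 = 1.473251 rad
φ₂ = arcsin(sin φ₁ cos δ + cos φ₁ sin δ cos θ)
   = arcsin(-0.96385·0.09739 + 0.26645·0.99525·-0.15643) = -7.77905°
λ₂ = λ₁ + atan2(sin θ sin δ cos φ₁, cos δ − sin φ₁ sin φ₂) = 41.57279°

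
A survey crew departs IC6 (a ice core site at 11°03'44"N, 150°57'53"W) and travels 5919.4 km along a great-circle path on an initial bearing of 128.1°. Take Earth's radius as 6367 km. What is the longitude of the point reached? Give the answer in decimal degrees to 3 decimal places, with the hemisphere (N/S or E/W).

IC6: φ = +11.06222°, λ = -150.96472°
δ = d/R = 5919.4/6367 = 0.929700 rad
φ₂ = arcsin(sin φ₁ cos δ + cos φ₁ sin δ cos θ)
   = arcsin(0.19187·0.59807 + 0.98142·0.80144·-0.61704) = -21.75100°
λ₂ = λ₁ + atan2(sin θ sin δ cos φ₁, cos δ − sin φ₁ sin φ₂) = -108.19713°

108.197°W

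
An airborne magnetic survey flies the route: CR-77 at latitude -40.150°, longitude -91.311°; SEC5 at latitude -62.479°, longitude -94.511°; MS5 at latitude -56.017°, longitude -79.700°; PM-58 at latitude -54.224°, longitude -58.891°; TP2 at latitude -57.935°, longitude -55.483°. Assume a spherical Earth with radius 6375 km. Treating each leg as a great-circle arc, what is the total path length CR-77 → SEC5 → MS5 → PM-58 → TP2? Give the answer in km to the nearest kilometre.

5394 km

CR-77→SEC5: c = 0.391162 rad, d = 2493.65 km
SEC5→MS5: c = 0.173043 rad, d = 1103.15 km
MS5→PM-58: c = 0.209211 rad, d = 1333.72 km
PM-58→TP2: c = 0.072757 rad, d = 463.83 km
Total = 2493.65 + 1103.15 + 1333.72 + 463.83 = 5394.35 km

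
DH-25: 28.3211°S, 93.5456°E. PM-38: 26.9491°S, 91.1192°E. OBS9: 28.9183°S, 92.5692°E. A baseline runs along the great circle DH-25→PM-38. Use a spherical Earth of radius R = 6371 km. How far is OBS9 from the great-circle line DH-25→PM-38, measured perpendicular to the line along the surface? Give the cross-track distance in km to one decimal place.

δ₁₃ = central angle DH-25→OBS9 = 0.018232 rad  (haversine)
θ₁₃ = bearing DH-25→OBS9 = 234.899°,  θ₁₂ = bearing DH-25→PM-38 = 301.981°
dₓₜ = R·arcsin(sin δ₁₃ · sin(θ₁₃ − θ₁₂)) = 6371·arcsin(0.01823·sin(-67.082°)) = -106.987 km
|dₓₜ| = 106.987 km

107.0 km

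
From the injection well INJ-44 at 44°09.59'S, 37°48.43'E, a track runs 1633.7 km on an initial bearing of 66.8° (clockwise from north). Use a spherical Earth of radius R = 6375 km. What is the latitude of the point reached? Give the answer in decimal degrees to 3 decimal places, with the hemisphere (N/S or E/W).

INJ-44: φ = -44.15983°, λ = +37.80717°
δ = d/R = 1633.7/6375 = 0.256267 rad
φ₂ = arcsin(sin φ₁ cos δ + cos φ₁ sin δ cos θ)
   = arcsin(-0.69666·0.96734 + 0.71740·0.25347·0.39394) = -37.03316°
λ₂ = λ₁ + atan2(sin θ sin δ cos φ₁, cos δ − sin φ₁ sin φ₂) = 54.77546°

37.033°S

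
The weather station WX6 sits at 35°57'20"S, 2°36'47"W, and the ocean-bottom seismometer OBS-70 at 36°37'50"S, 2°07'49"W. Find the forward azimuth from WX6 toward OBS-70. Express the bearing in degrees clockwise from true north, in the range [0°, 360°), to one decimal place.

WX6: φ = -35.95556°, λ = -2.61306°
OBS-70: φ = -36.63056°, λ = -2.13028°
Δλ = 0.4828°
y = sin Δλ · cos φ₂ = 0.006762
x = cos φ₁ sin φ₂ − sin φ₁ cos φ₂ cos Δλ = -0.011797
θ = atan2(y, x) = 150.1803° → 150.1803° (mod 360°)

150.2°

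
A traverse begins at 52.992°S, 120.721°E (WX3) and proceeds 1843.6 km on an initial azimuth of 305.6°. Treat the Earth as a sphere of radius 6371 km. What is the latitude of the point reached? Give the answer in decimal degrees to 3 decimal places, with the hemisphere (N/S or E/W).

δ = d/R = 1843.6/6371 = 0.289374 rad
φ₂ = arcsin(sin φ₁ cos δ + cos φ₁ sin δ cos θ)
   = arcsin(-0.79855·0.95842 + 0.60193·0.28535·0.58212) = -41.71025°
λ₂ = λ₁ + atan2(sin θ sin δ cos φ₁, cos δ − sin φ₁ sin φ₂) = 102.61341°

41.710°S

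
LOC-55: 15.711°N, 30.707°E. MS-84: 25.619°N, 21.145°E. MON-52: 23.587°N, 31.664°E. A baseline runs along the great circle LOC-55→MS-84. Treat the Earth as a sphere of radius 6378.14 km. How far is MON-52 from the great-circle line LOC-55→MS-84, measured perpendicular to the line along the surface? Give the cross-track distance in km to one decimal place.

δ₁₃ = central angle LOC-55→MON-52 = 0.138357 rad  (haversine)
θ₁₃ = bearing LOC-55→MON-52 = 6.372°,  θ₁₂ = bearing LOC-55→MS-84 = 319.514°
dₓₜ = R·arcsin(sin δ₁₃ · sin(θ₁₃ − θ₁₂)) = 6378.14·arcsin(0.13792·sin(-313.142°)) = 642.939 km
|dₓₜ| = 642.939 km

642.9 km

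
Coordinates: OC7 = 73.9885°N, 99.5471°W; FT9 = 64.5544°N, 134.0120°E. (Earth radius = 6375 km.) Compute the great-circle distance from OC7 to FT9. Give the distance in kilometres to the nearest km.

Δφ = -9.4341°,  Δλ = -126.4409°
a = sin²(Δφ/2) + cos φ₁ cos φ₂ sin²(Δλ/2) = 0.101216
c = 2·arcsin(√a) = 0.647543 rad = 37.1015°
d = R·c = 6375 × 0.647543 = 4128.1 km

4128 km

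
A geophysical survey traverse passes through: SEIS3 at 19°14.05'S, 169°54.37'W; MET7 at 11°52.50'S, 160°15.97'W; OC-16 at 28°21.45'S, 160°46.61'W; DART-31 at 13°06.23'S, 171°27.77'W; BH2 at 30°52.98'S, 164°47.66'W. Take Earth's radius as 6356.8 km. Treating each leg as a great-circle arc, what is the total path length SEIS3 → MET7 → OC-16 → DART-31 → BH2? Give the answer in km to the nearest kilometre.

SEIS3: φ = -19.23417°, λ = -169.90617°
MET7: φ = -11.87500°, λ = -160.26617°
OC-16: φ = -28.35750°, λ = -160.77683°
DART-31: φ = -13.10383°, λ = -171.46283°
BH2: φ = -30.88300°, λ = -164.79433°
SEIS3→MET7: c = 0.206690 rad, d = 1313.89 km
MET7→OC-16: c = 0.287794 rad, d = 1829.45 km
OC-16→DART-31: c = 0.317858 rad, d = 2020.56 km
DART-31→BH2: c = 0.328320 rad, d = 2087.06 km
Total = 1313.89 + 1829.45 + 2020.56 + 2087.06 = 7250.96 km

7251 km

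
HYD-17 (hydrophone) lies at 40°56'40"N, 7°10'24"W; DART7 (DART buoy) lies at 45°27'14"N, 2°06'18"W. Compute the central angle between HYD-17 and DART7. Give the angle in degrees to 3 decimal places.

HYD-17: φ = +40.94444°, λ = -7.17333°
DART7: φ = +45.45389°, λ = -2.10500°
Δφ = 4.5094°,  Δλ = 5.0683°
a = sin²(Δφ/2) + cos φ₁ cos φ₂ sin²(Δλ/2) = 0.002584
c = 2·arcsin(√a) = 0.101704 rad = 5.8272°

5.827°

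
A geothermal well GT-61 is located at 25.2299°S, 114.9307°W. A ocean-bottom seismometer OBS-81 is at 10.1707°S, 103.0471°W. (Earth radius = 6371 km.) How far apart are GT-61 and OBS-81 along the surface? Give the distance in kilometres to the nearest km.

2092 km

Δφ = 15.0592°,  Δλ = 11.8836°
a = sin²(Δφ/2) + cos φ₁ cos φ₂ sin²(Δλ/2) = 0.026712
c = 2·arcsin(√a) = 0.328352 rad = 18.8132°
d = R·c = 6371 × 0.328352 = 2091.9 km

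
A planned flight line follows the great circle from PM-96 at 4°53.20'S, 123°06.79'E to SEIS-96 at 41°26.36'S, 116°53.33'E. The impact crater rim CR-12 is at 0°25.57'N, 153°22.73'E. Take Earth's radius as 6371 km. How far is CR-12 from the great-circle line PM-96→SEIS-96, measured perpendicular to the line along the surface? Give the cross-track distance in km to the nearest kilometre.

PM-96: φ = -4.88667°, λ = +123.11317°
SEIS-96: φ = -41.43933°, λ = +116.88883°
CR-12: φ = +0.42617°, λ = +153.37883°
δ₁₃ = central angle PM-96→CR-12 = 0.535721 rad  (haversine)
θ₁₃ = bearing PM-96→CR-12 = 80.872°,  θ₁₂ = bearing PM-96→SEIS-96 = 187.767°
dₓₜ = R·arcsin(sin δ₁₃ · sin(θ₁₃ − θ₁₂)) = 6371·arcsin(0.51046·sin(-106.895°)) = -3251.049 km
|dₓₜ| = 3251.049 km

3251 km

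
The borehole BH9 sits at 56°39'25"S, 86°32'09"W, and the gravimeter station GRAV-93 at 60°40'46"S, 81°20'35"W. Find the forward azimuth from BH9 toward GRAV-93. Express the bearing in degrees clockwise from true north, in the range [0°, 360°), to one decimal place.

148.3°

BH9: φ = -56.65694°, λ = -86.53583°
GRAV-93: φ = -60.67944°, λ = -81.34306°
Δλ = 5.1928°
y = sin Δλ · cos φ₂ = 0.044321
x = cos φ₁ sin φ₂ − sin φ₁ cos φ₂ cos Δλ = -0.071827
θ = atan2(y, x) = 148.3234° → 148.3234° (mod 360°)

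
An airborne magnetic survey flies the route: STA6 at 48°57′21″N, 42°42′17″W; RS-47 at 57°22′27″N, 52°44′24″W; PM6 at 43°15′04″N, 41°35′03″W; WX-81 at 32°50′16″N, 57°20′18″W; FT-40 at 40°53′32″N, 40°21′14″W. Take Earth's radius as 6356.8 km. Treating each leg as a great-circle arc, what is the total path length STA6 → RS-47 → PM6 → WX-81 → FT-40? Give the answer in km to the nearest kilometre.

6435 km

STA6: φ = +48.95583°, λ = -42.70472°
RS-47: φ = +57.37417°, λ = -52.74000°
PM6: φ = +43.25111°, λ = -41.58417°
WX-81: φ = +32.83778°, λ = -57.33833°
FT-40: φ = +40.89222°, λ = -40.35389°
STA6→RS-47: c = 0.180193 rad, d = 1145.45 km
RS-47→PM6: c = 0.275263 rad, d = 1749.79 km
PM6→WX-81: c = 0.281856 rad, d = 1791.70 km
WX-81→FT-40: c = 0.274972 rad, d = 1747.94 km
Total = 1145.45 + 1749.79 + 1791.70 + 1747.94 = 6434.88 km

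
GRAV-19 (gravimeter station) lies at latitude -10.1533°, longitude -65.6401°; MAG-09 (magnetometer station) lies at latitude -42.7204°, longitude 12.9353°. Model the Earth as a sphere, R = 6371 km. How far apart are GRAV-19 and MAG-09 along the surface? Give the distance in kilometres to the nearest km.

Δφ = -32.5671°,  Δλ = 78.5754°
a = sin²(Δφ/2) + cos φ₁ cos φ₂ sin²(Δλ/2) = 0.368581
c = 2·arcsin(√a) = 1.304834 rad = 74.7615°
d = R·c = 6371 × 1.304834 = 8313.1 km

8313 km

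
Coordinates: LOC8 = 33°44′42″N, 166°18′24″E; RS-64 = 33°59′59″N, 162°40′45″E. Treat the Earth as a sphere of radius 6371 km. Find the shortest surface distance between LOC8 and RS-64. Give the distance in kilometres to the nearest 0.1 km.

LOC8: φ = +33.74500°, λ = +166.30667°
RS-64: φ = +33.99972°, λ = +162.67917°
Δφ = 0.2547°,  Δλ = -3.6275°
a = sin²(Δφ/2) + cos φ₁ cos φ₂ sin²(Δλ/2) = 0.000696
c = 2·arcsin(√a) = 0.052751 rad = 3.0224°
d = R·c = 6371 × 0.052751 = 336.1 km

336.1 km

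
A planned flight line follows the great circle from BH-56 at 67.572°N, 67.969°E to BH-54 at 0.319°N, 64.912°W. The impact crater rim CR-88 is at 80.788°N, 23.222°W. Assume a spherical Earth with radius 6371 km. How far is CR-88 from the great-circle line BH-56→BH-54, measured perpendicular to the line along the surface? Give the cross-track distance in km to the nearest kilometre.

1174 km

δ₁₃ = central angle BH-56→CR-88 = 0.424685 rad  (haversine)
θ₁₃ = bearing BH-56→CR-88 = 337.142°,  θ₁₂ = bearing BH-56→BH-54 = 310.738°
dₓₜ = R·arcsin(sin δ₁₃ · sin(θ₁₃ − θ₁₂)) = 6371·arcsin(0.41203·sin(26.404°)) = 1173.991 km
|dₓₜ| = 1173.991 km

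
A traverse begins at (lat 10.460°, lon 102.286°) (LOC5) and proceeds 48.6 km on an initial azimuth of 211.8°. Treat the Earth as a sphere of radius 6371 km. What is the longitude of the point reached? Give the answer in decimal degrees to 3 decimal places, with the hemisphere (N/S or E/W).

102.052°E

δ = d/R = 48.6/6371 = 0.007628 rad
φ₂ = arcsin(sin φ₁ cos δ + cos φ₁ sin δ cos θ)
   = arcsin(0.18155·0.99997 + 0.98338·0.00763·-0.84989) = 10.08845°
λ₂ = λ₁ + atan2(sin θ sin δ cos φ₁, cos δ − sin φ₁ sin φ₂) = 102.05207°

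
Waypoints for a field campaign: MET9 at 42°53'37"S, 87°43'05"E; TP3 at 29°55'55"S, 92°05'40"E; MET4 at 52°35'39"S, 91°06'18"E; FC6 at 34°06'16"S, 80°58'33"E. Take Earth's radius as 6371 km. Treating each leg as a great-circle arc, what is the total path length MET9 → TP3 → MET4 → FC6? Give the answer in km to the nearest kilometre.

MET9: φ = -42.89361°, λ = +87.71806°
TP3: φ = -29.93194°, λ = +92.09444°
MET4: φ = -52.59417°, λ = +91.10500°
FC6: φ = -34.10444°, λ = +80.97583°
MET9→TP3: c = 0.234334 rad, d = 1492.94 km
TP3→MET4: c = 0.395734 rad, d = 2521.22 km
MET4→FC6: c = 0.346577 rad, d = 2208.04 km
Total = 1492.94 + 2521.22 + 2208.04 = 6222.21 km

6222 km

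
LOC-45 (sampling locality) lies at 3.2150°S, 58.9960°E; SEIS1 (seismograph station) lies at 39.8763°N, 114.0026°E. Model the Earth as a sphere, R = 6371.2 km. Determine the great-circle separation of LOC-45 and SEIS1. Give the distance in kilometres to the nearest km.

7362 km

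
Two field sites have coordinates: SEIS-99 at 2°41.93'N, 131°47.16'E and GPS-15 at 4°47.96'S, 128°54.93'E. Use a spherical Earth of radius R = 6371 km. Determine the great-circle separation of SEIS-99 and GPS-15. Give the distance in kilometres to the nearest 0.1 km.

SEIS-99: φ = +2.69883°, λ = +131.78600°
GPS-15: φ = -4.79933°, λ = +128.91550°
Δφ = -7.4982°,  Δλ = -2.8705°
a = sin²(Δφ/2) + cos φ₁ cos φ₂ sin²(Δλ/2) = 0.004900
c = 2·arcsin(√a) = 0.140114 rad = 8.0279°
d = R·c = 6371 × 0.140114 = 892.7 km

892.7 km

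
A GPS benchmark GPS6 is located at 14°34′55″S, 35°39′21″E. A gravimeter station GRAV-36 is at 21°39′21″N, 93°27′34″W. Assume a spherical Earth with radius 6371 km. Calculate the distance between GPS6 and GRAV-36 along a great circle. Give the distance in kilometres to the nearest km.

14603 km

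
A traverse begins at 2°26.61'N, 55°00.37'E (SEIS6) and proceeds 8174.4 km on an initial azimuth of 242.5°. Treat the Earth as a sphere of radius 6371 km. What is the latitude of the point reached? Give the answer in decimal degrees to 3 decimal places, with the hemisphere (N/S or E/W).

25.484°S

SEIS6: φ = +2.44350°, λ = +55.00617°
δ = d/R = 8174.4/6371 = 1.283064 rad
φ₂ = arcsin(sin φ₁ cos δ + cos φ₁ sin δ cos θ)
   = arcsin(0.04263·0.28378 + 0.99909·0.95889·-0.46175) = -25.48437°
λ₂ = λ₁ + atan2(sin θ sin δ cos φ₁, cos δ − sin φ₁ sin φ₂) = -15.42182°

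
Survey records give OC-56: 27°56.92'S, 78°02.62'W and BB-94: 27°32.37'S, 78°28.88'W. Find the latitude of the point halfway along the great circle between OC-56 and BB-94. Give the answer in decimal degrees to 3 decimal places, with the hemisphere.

OC-56: φ = -27.94867°, λ = -78.04367°
BB-94: φ = -27.53950°, λ = -78.48133°
Bx = cos φ₂ cos Δλ = 0.886666,  By = cos φ₂ sin Δλ = -0.006773
φₘ = atan2(sin φ₁ + sin φ₂, √((cos φ₁ + Bx)² + By²)) = -27.74426°
λₘ = λ₁ + atan2(By, cos φ₁ + Bx) = -78.26291°

27.744°S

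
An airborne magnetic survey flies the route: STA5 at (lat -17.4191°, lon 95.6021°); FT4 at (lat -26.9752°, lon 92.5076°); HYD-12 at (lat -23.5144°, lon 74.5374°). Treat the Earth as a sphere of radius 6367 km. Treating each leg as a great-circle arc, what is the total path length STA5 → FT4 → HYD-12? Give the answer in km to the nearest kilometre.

2953 km

STA5→FT4: c = 0.174095 rad, d = 1108.47 km
FT4→HYD-12: c = 0.289765 rad, d = 1844.93 km
Total = 1108.47 + 1844.93 = 2953.40 km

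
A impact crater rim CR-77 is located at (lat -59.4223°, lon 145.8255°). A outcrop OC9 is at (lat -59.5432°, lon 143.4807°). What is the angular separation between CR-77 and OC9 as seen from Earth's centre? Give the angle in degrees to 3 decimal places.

1.197°

Δφ = -0.1209°,  Δλ = -2.3448°
a = sin²(Δφ/2) + cos φ₁ cos φ₂ sin²(Δλ/2) = 0.000109
c = 2·arcsin(√a) = 0.020887 rad = 1.1967°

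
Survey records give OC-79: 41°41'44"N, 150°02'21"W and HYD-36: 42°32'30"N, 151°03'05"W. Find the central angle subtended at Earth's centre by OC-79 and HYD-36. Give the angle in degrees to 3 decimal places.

1.131°

OC-79: φ = +41.69556°, λ = -150.03917°
HYD-36: φ = +42.54167°, λ = -151.05139°
Δφ = 0.8461°,  Δλ = -1.0122°
a = sin²(Δφ/2) + cos φ₁ cos φ₂ sin²(Δλ/2) = 0.000097
c = 2·arcsin(√a) = 0.019743 rad = 1.1312°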